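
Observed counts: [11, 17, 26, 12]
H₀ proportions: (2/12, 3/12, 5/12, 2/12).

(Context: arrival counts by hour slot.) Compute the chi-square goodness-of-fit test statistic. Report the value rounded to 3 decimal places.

test statistic = 0.188

n = 66; E_i = n·p_i = [11.00, 16.50, 27.50, 11.00]
χ² = (11−11.00)²/11.00 + (17−16.50)²/16.50 + (26−27.50)²/27.50 + (12−11.00)²/11.00 = 0.1879
df = 3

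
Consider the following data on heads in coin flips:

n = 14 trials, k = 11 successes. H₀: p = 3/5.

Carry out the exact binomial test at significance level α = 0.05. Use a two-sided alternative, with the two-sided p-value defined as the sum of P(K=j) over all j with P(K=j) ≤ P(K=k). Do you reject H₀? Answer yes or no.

Exact binomial: n=14, k=11, p₀=3/5=0.6000
P(X=j) = C(n,j)·p₀^j·(1−p₀)^(n−j); p = Σ P(X=j) over j with P(X=j) ≤ P(X=11)
p-value (two-sided) = 0.18263
At α=0.05: p ≥ α → fail to reject H₀

reject H₀: no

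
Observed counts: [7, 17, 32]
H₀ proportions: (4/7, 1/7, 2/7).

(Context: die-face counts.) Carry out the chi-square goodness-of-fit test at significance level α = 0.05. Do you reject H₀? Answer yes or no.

n = 56; E_i = n·p_i = [32.00, 8.00, 16.00]
χ² = (7−32.00)²/32.00 + (17−8.00)²/8.00 + (32−16.00)²/16.00 = 45.6562
df = 2
p-value (upper-tail) = 0.00000
At α=0.05: p < α → reject H₀

reject H₀: yes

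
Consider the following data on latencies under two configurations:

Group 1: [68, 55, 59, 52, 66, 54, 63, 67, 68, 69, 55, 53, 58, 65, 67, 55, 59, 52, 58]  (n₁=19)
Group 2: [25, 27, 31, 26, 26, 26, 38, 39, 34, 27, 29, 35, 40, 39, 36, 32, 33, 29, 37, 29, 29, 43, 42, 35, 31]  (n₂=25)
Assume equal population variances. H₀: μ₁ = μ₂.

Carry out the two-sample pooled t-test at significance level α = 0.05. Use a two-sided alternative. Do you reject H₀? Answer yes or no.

reject H₀: yes

x̄₁=60.158, s₁=6.122, n₁=19
x̄₂=32.720, s₂=5.458, n₂=25
s_p² = [18·6.122² + 24·5.458²]/42 = 33.0849
SE = √(s_p²·(1/19+1/25)) = 1.7506
t = (60.158−32.720)/1.7506 = 15.6731
df = 42
p-value (two-sided) = 0.00000
At α=0.05: p < α → reject H₀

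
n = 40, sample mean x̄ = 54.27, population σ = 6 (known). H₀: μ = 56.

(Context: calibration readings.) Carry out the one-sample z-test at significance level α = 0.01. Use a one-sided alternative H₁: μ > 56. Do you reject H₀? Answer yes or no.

SE = σ/√n = 6/√40 = 0.9487
z = (x̄−μ₀)/SE = (54.27−56)/0.9487 = -1.8236
p-value (one-sided, H₁ greater) = 0.96589
At α=0.01: p ≥ α → fail to reject H₀

reject H₀: no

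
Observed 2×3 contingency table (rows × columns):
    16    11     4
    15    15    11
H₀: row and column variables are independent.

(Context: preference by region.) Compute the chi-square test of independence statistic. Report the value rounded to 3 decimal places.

Row totals [31, 41], col totals [31, 26, 15], n=72
χ² = (16−13.35)²/13.35 + (11−11.19)²/11.19 + (4−6.46)²/6.46 + (15−17.65)²/17.65 + (15−14.81)²/14.81 + (11−8.54)²/8.54 = 2.5751
df = 2

test statistic = 2.575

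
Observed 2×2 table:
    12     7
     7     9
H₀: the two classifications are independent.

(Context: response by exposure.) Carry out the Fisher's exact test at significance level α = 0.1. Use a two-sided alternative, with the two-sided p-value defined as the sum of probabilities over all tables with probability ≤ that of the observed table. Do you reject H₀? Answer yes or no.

Margins: r₁=19, r₂=16, c₁=19, c₂=16, n=35
p_obs = C(19,12)·C(16,7)/C(35,19); sum pmf over tables with pmf ≤ p_obs
p-value (two-sided) = 0.31789
At α=0.1: p ≥ α → fail to reject H₀

reject H₀: no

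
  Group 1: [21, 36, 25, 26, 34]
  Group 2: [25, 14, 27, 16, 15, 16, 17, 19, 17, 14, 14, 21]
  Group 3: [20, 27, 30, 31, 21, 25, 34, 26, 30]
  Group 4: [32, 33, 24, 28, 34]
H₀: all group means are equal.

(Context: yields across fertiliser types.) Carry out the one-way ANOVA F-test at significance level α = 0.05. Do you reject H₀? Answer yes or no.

reject H₀: yes

Group means [28.40, 17.92, 27.11, 30.20], grand mean 24.258
SSB = Σnᵢ(x̄ᵢ−x̄)² = 818.130; SSW = ΣΣ(x−x̄ᵢ)² = 609.806
MSB = 818.130/3 = 272.7100; MSW = 609.806/27 = 22.5854
F = MSB/MSW = 12.0746
df = (3, 27)
p-value (upper-tail) = 0.00003
At α=0.05: p < α → reject H₀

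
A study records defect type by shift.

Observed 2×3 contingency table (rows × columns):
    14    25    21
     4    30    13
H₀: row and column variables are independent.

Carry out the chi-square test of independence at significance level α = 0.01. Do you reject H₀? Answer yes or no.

Row totals [60, 47], col totals [18, 55, 34], n=107
χ² = (14−10.09)²/10.09 + (25−30.84)²/30.84 + (21−19.07)²/19.07 + (4−7.91)²/7.91 + (30−24.16)²/24.16 + (13−14.93)²/14.93 = 6.4076
df = 2
p-value (upper-tail) = 0.04061
At α=0.01: p ≥ α → fail to reject H₀

reject H₀: no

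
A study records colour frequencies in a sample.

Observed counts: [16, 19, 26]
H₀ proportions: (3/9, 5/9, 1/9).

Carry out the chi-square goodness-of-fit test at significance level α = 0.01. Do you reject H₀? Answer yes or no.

n = 61; E_i = n·p_i = [20.33, 33.89, 6.78]
χ² = (16−20.33)²/20.33 + (19−33.89)²/33.89 + (26−6.78)²/6.78 = 61.9803
df = 2
p-value (upper-tail) = 0.00000
At α=0.01: p < α → reject H₀

reject H₀: yes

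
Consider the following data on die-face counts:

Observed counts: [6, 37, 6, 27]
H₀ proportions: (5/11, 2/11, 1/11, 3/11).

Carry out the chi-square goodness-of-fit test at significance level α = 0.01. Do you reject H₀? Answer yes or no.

reject H₀: yes

n = 76; E_i = n·p_i = [34.55, 13.82, 6.91, 20.73]
χ² = (6−34.55)²/34.55 + (37−13.82)²/13.82 + (6−6.91)²/6.91 + (27−20.73)²/20.73 = 64.4961
df = 3
p-value (upper-tail) = 0.00000
At α=0.01: p < α → reject H₀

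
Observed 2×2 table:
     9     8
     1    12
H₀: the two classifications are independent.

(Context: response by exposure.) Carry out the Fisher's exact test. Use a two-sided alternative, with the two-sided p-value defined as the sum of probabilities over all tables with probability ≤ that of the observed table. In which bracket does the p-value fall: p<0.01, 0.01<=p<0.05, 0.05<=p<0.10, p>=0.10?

p-value bracket: 0.01<=p<0.05

Margins: r₁=17, r₂=13, c₁=10, c₂=20, n=30
p_obs = C(17,9)·C(13,1)/C(30,10); sum pmf over tables with pmf ≤ p_obs
p-value (two-sided) = 0.01741
→ bracket: 0.01<=p<0.05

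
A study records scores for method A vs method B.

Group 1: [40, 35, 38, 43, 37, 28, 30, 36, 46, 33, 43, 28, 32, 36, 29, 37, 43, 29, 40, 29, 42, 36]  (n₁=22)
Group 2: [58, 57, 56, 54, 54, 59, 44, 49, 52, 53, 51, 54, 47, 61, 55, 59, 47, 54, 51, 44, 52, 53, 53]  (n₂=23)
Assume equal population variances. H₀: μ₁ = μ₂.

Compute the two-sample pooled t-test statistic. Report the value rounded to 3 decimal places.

x̄₁=35.909, s₁=5.597, n₁=22
x̄₂=52.913, s₂=4.542, n₂=23
s_p² = [21·5.597² + 22·4.542²]/43 = 25.8522
SE = √(s_p²·(1/22+1/23)) = 1.5163
t = (35.909−52.913)/1.5163 = -11.2142
df = 43

test statistic = -11.214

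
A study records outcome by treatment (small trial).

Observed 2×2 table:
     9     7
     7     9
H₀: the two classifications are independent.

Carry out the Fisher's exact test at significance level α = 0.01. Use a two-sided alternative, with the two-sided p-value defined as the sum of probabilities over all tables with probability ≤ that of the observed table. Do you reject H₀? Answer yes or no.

reject H₀: no

Margins: r₁=16, r₂=16, c₁=16, c₂=16, n=32
p_obs = C(16,9)·C(16,7)/C(32,16); sum pmf over tables with pmf ≤ p_obs
p-value (two-sided) = 0.72443
At α=0.01: p ≥ α → fail to reject H₀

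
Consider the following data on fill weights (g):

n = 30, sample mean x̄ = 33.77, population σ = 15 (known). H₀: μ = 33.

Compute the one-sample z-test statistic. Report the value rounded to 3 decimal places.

test statistic = 0.281

SE = σ/√n = 15/√30 = 2.7386
z = (x̄−μ₀)/SE = (33.77−33)/2.7386 = 0.2812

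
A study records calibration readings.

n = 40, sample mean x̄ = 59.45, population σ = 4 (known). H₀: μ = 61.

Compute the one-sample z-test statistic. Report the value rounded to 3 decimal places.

test statistic = -2.451

SE = σ/√n = 4/√40 = 0.6325
z = (x̄−μ₀)/SE = (59.45−61)/0.6325 = -2.4508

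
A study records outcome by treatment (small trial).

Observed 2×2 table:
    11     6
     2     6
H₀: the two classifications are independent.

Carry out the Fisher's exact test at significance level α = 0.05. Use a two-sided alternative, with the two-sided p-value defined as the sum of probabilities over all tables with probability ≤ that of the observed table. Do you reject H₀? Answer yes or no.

reject H₀: no

Margins: r₁=17, r₂=8, c₁=13, c₂=12, n=25
p_obs = C(17,11)·C(8,2)/C(25,13); sum pmf over tables with pmf ≤ p_obs
p-value (two-sided) = 0.09684
At α=0.05: p ≥ α → fail to reject H₀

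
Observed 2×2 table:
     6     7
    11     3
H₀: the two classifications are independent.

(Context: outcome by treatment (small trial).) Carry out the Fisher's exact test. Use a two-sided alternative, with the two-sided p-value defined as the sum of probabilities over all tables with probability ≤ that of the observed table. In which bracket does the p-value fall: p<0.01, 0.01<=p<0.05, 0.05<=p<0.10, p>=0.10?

Margins: r₁=13, r₂=14, c₁=17, c₂=10, n=27
p_obs = C(13,6)·C(14,11)/C(27,17); sum pmf over tables with pmf ≤ p_obs
p-value (two-sided) = 0.12011
→ bracket: p>=0.10

p-value bracket: p>=0.10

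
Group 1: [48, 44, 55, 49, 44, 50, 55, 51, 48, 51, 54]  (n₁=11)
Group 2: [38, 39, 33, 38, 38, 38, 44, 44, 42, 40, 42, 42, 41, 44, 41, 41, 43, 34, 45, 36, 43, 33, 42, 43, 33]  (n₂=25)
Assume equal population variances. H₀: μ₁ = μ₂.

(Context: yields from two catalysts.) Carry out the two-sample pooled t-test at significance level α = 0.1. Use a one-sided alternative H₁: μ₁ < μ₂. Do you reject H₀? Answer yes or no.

reject H₀: no

x̄₁=49.909, s₁=3.859, n₁=11
x̄₂=39.880, s₂=3.734, n₂=25
s_p² = [10·3.859² + 24·3.734²]/34 = 14.2220
SE = √(s_p²·(1/11+1/25)) = 1.3645
t = (49.909−39.880)/1.3645 = 7.3501
df = 34
p-value (one-sided, H₁ less) = 1.00000
At α=0.1: p ≥ α → fail to reject H₀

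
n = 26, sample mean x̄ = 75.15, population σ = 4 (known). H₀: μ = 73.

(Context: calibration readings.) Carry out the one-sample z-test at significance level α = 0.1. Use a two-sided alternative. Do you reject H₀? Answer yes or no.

reject H₀: yes

SE = σ/√n = 4/√26 = 0.7845
z = (x̄−μ₀)/SE = (75.15−73)/0.7845 = 2.7407
p-value (two-sided) = 0.00613
At α=0.1: p < α → reject H₀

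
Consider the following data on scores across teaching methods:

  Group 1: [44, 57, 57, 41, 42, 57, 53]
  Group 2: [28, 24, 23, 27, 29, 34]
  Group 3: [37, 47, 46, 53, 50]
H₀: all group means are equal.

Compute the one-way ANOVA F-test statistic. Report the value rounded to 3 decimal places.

test statistic = 24.511

Group means [50.14, 27.50, 46.60], grand mean 41.611
SSB = Σnᵢ(x̄ᵢ−x̄)² = 1828.721; SSW = ΣΣ(x−x̄ᵢ)² = 559.557
MSB = 1828.721/2 = 914.3603; MSW = 559.557/15 = 37.3038
F = MSB/MSW = 24.5112
df = (2, 15)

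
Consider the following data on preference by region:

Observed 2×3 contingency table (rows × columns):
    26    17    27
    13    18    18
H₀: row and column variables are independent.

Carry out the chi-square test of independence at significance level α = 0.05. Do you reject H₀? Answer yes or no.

Row totals [70, 49], col totals [39, 35, 45], n=119
χ² = (26−22.94)²/22.94 + (17−20.59)²/20.59 + (27−26.47)²/26.47 + (13−16.06)²/16.06 + (18−14.41)²/14.41 + (18−18.53)²/18.53 = 2.5350
df = 2
p-value (upper-tail) = 0.28154
At α=0.05: p ≥ α → fail to reject H₀

reject H₀: no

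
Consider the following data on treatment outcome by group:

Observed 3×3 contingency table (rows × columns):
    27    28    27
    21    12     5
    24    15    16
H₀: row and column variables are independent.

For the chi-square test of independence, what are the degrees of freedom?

df = (r−1)(c−1) = (3−1)·(3−1) = 4

degrees of freedom = 4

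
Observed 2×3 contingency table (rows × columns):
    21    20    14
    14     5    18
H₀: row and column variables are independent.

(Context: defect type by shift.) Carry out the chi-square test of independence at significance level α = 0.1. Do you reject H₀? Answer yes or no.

reject H₀: yes

Row totals [55, 37], col totals [35, 25, 32], n=92
χ² = (21−20.92)²/20.92 + (20−14.95)²/14.95 + (14−19.13)²/19.13 + (14−14.08)²/14.08 + (5−10.05)²/10.05 + (18−12.87)²/12.87 = 7.6719
df = 2
p-value (upper-tail) = 0.02158
At α=0.1: p < α → reject H₀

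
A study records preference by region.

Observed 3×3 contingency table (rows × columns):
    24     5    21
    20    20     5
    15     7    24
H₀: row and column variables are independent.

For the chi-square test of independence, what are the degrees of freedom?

df = (r−1)(c−1) = (3−1)·(3−1) = 4

degrees of freedom = 4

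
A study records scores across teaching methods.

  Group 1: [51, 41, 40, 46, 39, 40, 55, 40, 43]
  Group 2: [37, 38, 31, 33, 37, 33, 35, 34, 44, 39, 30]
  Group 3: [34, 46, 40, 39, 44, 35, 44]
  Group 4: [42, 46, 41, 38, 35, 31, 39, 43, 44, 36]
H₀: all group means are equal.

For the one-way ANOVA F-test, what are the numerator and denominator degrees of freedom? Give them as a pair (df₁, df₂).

k = 4 groups, N = 37 total
df = (k−1, N−k) = (4−1, 37−4) = (3, 33)

degrees of freedom = [3, 33]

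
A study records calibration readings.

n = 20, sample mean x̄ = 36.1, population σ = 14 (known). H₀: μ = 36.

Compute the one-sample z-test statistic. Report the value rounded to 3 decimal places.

test statistic = 0.032

SE = σ/√n = 14/√20 = 3.1305
z = (x̄−μ₀)/SE = (36.1−36)/3.1305 = 0.0319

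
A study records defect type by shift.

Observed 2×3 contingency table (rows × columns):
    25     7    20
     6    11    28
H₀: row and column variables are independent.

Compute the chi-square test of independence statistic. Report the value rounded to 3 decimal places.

Row totals [52, 45], col totals [31, 18, 48], n=97
χ² = (25−16.62)²/16.62 + (7−9.65)²/9.65 + (20−25.73)²/25.73 + (6−14.38)²/14.38 + (11−8.35)²/8.35 + (28−22.27)²/22.27 = 13.4322
df = 2

test statistic = 13.432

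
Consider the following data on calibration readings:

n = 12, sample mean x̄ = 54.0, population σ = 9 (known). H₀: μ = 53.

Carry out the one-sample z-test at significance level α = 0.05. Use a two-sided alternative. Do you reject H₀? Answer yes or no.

reject H₀: no

SE = σ/√n = 9/√12 = 2.5981
z = (x̄−μ₀)/SE = (54.0−53)/2.5981 = 0.3849
p-value (two-sided) = 0.70031
At α=0.05: p ≥ α → fail to reject H₀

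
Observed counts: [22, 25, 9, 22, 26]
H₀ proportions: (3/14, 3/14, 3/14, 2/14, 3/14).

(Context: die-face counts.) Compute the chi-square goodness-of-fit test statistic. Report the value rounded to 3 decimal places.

test statistic = 12.308

n = 104; E_i = n·p_i = [22.29, 22.29, 22.29, 14.86, 22.29]
χ² = (22−22.29)²/22.29 + (25−22.29)²/22.29 + (9−22.29)²/22.29 + (22−14.86)²/14.86 + (26−22.29)²/22.29 = 12.3077
df = 4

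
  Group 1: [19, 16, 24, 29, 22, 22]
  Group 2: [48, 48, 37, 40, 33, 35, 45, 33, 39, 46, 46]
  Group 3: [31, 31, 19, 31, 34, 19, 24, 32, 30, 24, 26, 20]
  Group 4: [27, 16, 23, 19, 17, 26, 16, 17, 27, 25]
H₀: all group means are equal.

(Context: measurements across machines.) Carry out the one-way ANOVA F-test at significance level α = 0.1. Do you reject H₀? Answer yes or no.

Group means [22.00, 40.91, 26.75, 21.30], grand mean 28.615
SSB = Σnᵢ(x̄ᵢ−x̄)² = 2501.972; SSW = ΣΣ(x−x̄ᵢ)² = 975.259
MSB = 2501.972/3 = 833.9906; MSW = 975.259/35 = 27.8645
F = MSB/MSW = 29.9302
df = (3, 35)
p-value (upper-tail) = 0.00000
At α=0.1: p < α → reject H₀

reject H₀: yes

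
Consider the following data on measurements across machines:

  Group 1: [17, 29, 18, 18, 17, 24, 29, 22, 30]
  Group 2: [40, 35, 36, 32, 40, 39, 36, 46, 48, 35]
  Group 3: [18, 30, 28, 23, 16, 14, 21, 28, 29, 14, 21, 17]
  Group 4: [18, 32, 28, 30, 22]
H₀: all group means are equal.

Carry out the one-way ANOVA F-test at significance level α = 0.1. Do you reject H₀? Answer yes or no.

reject H₀: yes

Group means [22.67, 38.70, 21.58, 26.00], grand mean 27.222
SSB = Σnᵢ(x̄ᵢ−x̄)² = 1893.206; SSW = ΣΣ(x−x̄ᵢ)² = 1001.017
MSB = 1893.206/3 = 631.0685; MSW = 1001.017/32 = 31.2818
F = MSB/MSW = 20.1737
df = (3, 32)
p-value (upper-tail) = 0.00000
At α=0.1: p < α → reject H₀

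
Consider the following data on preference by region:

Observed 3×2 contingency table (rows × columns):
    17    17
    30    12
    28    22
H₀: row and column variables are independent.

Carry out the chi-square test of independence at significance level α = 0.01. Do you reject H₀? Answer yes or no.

Row totals [34, 42, 50], col totals [75, 51], n=126
χ² = (17−20.24)²/20.24 + (17−13.76)²/13.76 + (30−25.00)²/25.00 + (12−17.00)²/17.00 + (28−29.76)²/29.76 + (22−20.24)²/20.24 = 4.0083
df = 2
p-value (upper-tail) = 0.13478
At α=0.01: p ≥ α → fail to reject H₀

reject H₀: no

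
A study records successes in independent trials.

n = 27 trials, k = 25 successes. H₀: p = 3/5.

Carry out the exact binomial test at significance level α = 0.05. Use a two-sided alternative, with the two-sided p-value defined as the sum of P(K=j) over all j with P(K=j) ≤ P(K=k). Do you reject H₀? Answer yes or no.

Exact binomial: n=27, k=25, p₀=3/5=0.6000
P(X=j) = C(n,j)·p₀^j·(1−p₀)^(n−j); p = Σ P(X=j) over j with P(X=j) ≤ P(X=25)
p-value (two-sided) = 0.00025
At α=0.05: p < α → reject H₀

reject H₀: yes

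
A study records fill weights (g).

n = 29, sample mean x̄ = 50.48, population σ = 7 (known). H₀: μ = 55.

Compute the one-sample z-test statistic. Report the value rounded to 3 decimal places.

SE = σ/√n = 7/√29 = 1.2999
z = (x̄−μ₀)/SE = (50.48−55)/1.2999 = -3.4773

test statistic = -3.477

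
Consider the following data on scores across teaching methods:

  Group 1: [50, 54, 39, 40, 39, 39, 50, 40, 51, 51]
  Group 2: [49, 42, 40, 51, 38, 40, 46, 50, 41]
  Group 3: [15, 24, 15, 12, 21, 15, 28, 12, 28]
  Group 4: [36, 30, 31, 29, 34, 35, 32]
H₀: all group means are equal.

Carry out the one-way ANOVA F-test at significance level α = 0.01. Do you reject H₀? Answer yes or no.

Group means [45.30, 44.11, 18.89, 32.43], grand mean 35.629
SSB = Σnᵢ(x̄ᵢ−x̄)² = 4176.579; SSW = ΣΣ(x−x̄ᵢ)² = 933.592
MSB = 4176.579/3 = 1392.1931; MSW = 933.592/31 = 30.1159
F = MSB/MSW = 46.2279
df = (3, 31)
p-value (upper-tail) = 0.00000
At α=0.01: p < α → reject H₀

reject H₀: yes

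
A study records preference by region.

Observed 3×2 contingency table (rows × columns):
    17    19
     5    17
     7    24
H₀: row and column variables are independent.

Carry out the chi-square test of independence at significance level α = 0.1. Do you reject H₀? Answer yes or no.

reject H₀: yes

Row totals [36, 22, 31], col totals [29, 60], n=89
χ² = (17−11.73)²/11.73 + (19−24.27)²/24.27 + (5−7.17)²/7.17 + (17−14.83)²/14.83 + (7−10.10)²/10.10 + (24−20.90)²/20.90 = 5.8968
df = 2
p-value (upper-tail) = 0.05242
At α=0.1: p < α → reject H₀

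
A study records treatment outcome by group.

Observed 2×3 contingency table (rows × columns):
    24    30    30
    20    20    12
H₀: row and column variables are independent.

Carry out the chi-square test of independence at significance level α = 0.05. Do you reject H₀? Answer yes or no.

reject H₀: no

Row totals [84, 52], col totals [44, 50, 42], n=136
χ² = (24−27.18)²/27.18 + (30−30.88)²/30.88 + (30−25.94)²/25.94 + (20−16.82)²/16.82 + (20−19.12)²/19.12 + (12−16.06)²/16.06 = 2.6979
df = 2
p-value (upper-tail) = 0.25952
At α=0.05: p ≥ α → fail to reject H₀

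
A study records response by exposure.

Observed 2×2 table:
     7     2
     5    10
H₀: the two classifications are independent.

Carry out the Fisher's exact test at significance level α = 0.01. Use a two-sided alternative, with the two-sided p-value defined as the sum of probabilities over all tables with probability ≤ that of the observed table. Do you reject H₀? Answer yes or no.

reject H₀: no

Margins: r₁=9, r₂=15, c₁=12, c₂=12, n=24
p_obs = C(9,7)·C(15,5)/C(24,12); sum pmf over tables with pmf ≤ p_obs
p-value (two-sided) = 0.08938
At α=0.01: p ≥ α → fail to reject H₀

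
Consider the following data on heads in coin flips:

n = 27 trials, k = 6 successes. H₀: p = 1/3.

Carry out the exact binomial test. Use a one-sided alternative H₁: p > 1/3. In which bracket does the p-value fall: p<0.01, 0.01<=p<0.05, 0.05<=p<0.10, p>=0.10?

Exact binomial: n=27, k=6, p₀=1/3=0.3333
P(X≥6) from Σ C(n,i)·p₀^i·(1−p₀)^(n−i)
p-value (one-sided, H₁ greater) = 0.92806
→ bracket: p>=0.10

p-value bracket: p>=0.10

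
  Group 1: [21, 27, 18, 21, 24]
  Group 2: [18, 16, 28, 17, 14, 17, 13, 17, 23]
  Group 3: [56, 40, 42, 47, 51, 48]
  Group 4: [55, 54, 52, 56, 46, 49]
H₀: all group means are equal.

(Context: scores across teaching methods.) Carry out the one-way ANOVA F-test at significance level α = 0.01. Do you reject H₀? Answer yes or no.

reject H₀: yes

Group means [22.20, 18.11, 47.33, 52.00], grand mean 33.462
SSB = Σnᵢ(x̄ᵢ−x̄)² = 5971.439; SSW = ΣΣ(x−x̄ᵢ)² = 465.022
MSB = 5971.439/3 = 1990.4798; MSW = 465.022/22 = 21.1374
F = MSB/MSW = 94.1687
df = (3, 22)
p-value (upper-tail) = 0.00000
At α=0.01: p < α → reject H₀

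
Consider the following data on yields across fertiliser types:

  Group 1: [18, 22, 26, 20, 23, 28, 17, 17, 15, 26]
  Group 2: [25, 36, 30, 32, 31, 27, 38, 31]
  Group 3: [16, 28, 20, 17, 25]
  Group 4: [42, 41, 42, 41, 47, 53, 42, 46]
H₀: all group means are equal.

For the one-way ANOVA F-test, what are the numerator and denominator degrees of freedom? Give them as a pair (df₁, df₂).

degrees of freedom = [3, 27]

k = 4 groups, N = 31 total
df = (k−1, N−k) = (4−1, 31−4) = (3, 27)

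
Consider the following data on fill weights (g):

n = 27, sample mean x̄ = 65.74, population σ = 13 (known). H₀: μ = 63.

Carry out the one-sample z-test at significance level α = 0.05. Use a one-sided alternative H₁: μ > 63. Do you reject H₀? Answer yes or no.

reject H₀: no

SE = σ/√n = 13/√27 = 2.5019
z = (x̄−μ₀)/SE = (65.74−63)/2.5019 = 1.0952
p-value (one-sided, H₁ greater) = 0.13672
At α=0.05: p ≥ α → fail to reject H₀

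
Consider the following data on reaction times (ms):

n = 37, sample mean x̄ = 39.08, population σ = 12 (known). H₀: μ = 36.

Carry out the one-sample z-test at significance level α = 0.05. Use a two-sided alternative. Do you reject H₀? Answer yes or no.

SE = σ/√n = 12/√37 = 1.9728
z = (x̄−μ₀)/SE = (39.08−36)/1.9728 = 1.5612
p-value (two-sided) = 0.11847
At α=0.05: p ≥ α → fail to reject H₀

reject H₀: no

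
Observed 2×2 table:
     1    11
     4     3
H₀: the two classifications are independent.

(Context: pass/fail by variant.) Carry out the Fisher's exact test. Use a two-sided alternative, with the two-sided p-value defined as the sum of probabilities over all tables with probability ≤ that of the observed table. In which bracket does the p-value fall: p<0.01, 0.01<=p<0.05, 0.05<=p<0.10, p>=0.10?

Margins: r₁=12, r₂=7, c₁=5, c₂=14, n=19
p_obs = C(12,1)·C(7,4)/C(19,5); sum pmf over tables with pmf ≤ p_obs
p-value (two-sided) = 0.03793
→ bracket: 0.01<=p<0.05

p-value bracket: 0.01<=p<0.05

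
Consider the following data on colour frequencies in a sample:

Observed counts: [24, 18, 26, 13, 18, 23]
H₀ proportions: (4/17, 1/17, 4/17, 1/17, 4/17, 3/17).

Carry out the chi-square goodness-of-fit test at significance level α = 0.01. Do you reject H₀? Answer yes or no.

n = 122; E_i = n·p_i = [28.71, 7.18, 28.71, 7.18, 28.71, 21.53]
χ² = (24−28.71)²/28.71 + (18−7.18)²/7.18 + (26−28.71)²/28.71 + (13−7.18)²/7.18 + (18−28.71)²/28.71 + (23−21.53)²/21.53 = 26.1694
df = 5
p-value (upper-tail) = 0.00008
At α=0.01: p < α → reject H₀

reject H₀: yes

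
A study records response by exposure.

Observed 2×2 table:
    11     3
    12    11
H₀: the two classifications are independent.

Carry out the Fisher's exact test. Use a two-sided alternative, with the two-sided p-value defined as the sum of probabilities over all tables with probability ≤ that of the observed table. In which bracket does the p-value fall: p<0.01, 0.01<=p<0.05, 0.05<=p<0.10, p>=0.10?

p-value bracket: p>=0.10

Margins: r₁=14, r₂=23, c₁=23, c₂=14, n=37
p_obs = C(14,11)·C(23,12)/C(37,23); sum pmf over tables with pmf ≤ p_obs
p-value (two-sided) = 0.16572
→ bracket: p>=0.10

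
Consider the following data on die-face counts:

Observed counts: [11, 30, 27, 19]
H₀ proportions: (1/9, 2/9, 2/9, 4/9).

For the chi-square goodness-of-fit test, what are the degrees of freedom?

degrees of freedom = 3

df = k − 1 = 4 − 1 = 3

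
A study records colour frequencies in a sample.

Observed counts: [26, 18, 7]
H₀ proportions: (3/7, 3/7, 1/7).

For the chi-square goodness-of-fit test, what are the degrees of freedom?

degrees of freedom = 2

df = k − 1 = 3 − 1 = 2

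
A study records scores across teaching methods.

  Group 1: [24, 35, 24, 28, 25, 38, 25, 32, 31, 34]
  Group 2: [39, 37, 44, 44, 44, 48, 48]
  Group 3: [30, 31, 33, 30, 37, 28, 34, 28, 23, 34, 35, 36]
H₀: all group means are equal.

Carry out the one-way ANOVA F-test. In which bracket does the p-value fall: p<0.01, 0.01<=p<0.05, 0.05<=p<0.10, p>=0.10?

p-value bracket: p<0.01

Group means [29.60, 43.43, 31.58], grand mean 33.759
SSB = Σnᵢ(x̄ᵢ−x̄)² = 884.279; SSW = ΣΣ(x−x̄ᵢ)² = 517.031
MSB = 884.279/2 = 442.1397; MSW = 517.031/26 = 19.8858
F = MSB/MSW = 22.2339
df = (2, 26)
p-value (upper-tail) = 0.00000
→ bracket: p<0.01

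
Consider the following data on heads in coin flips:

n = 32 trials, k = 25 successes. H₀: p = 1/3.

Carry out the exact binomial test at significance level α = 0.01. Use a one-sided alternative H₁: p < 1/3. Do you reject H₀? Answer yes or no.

Exact binomial: n=32, k=25, p₀=1/3=0.3333
P(X≤25) from Σ C(n,i)·p₀^i·(1−p₀)^(n−i)
p-value (one-sided, H₁ less) = 1.00000
At α=0.01: p ≥ α → fail to reject H₀

reject H₀: no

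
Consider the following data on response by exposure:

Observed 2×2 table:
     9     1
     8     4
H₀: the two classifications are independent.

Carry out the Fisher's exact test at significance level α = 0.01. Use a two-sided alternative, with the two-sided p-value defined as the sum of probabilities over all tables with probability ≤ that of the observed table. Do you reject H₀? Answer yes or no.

Margins: r₁=10, r₂=12, c₁=17, c₂=5, n=22
p_obs = C(10,9)·C(12,8)/C(22,17); sum pmf over tables with pmf ≤ p_obs
p-value (two-sided) = 0.32331
At α=0.01: p ≥ α → fail to reject H₀

reject H₀: no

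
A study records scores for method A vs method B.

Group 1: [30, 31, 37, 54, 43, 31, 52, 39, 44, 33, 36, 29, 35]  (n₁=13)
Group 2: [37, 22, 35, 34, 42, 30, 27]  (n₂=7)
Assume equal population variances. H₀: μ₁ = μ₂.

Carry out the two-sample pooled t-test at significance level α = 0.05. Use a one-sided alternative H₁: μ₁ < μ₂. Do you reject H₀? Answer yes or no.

x̄₁=38.000, s₁=8.145, n₁=13
x̄₂=32.429, s₂=6.655, n₂=7
s_p² = [12·8.145² + 6·6.655²]/18 = 58.9841
SE = √(s_p²·(1/13+1/7)) = 3.6005
t = (38.000−32.429)/3.6005 = 1.5474
df = 18
p-value (one-sided, H₁ less) = 0.93042
At α=0.05: p ≥ α → fail to reject H₀

reject H₀: no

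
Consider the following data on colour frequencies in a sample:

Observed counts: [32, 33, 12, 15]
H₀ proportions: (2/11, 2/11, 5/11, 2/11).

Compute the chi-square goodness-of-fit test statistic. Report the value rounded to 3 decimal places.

test statistic = 51.215

n = 92; E_i = n·p_i = [16.73, 16.73, 41.82, 16.73]
χ² = (32−16.73)²/16.73 + (33−16.73)²/16.73 + (12−41.82)²/41.82 + (15−16.73)²/16.73 = 51.2152
df = 3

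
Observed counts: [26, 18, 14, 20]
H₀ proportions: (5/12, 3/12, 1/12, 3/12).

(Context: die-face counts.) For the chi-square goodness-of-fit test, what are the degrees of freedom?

df = k − 1 = 4 − 1 = 3

degrees of freedom = 3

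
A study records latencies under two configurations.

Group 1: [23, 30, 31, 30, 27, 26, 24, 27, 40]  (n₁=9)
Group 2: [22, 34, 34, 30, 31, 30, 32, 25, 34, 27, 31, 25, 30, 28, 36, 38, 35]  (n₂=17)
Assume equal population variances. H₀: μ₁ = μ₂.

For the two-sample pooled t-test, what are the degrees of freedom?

df = n₁ + n₂ − 2 = 9 + 17 − 2 = 24

degrees of freedom = 24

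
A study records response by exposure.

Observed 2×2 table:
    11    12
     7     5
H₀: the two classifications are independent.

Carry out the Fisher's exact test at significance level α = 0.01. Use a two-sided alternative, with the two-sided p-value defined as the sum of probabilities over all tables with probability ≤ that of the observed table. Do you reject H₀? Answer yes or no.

Margins: r₁=23, r₂=12, c₁=18, c₂=17, n=35
p_obs = C(23,11)·C(12,7)/C(35,18); sum pmf over tables with pmf ≤ p_obs
p-value (two-sided) = 0.72467
At α=0.01: p ≥ α → fail to reject H₀

reject H₀: no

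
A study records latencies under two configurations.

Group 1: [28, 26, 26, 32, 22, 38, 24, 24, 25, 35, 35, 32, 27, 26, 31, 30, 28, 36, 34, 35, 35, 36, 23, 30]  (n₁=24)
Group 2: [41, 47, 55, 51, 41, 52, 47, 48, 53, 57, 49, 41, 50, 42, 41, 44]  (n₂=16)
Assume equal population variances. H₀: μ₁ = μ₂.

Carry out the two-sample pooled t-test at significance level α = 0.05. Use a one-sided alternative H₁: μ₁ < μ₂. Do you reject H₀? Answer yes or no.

reject H₀: yes

x̄₁=29.917, s₁=4.827, n₁=24
x̄₂=47.438, s₂=5.354, n₂=16
s_p² = [23·4.827² + 15·5.354²]/38 = 25.4150
SE = √(s_p²·(1/24+1/16)) = 1.6271
t = (29.917−47.438)/1.6271 = -10.7683
df = 38
p-value (one-sided, H₁ less) = 0.00000
At α=0.05: p < α → reject H₀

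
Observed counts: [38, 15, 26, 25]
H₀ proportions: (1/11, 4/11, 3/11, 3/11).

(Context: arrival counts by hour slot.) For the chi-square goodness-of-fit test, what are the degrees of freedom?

df = k − 1 = 4 − 1 = 3

degrees of freedom = 3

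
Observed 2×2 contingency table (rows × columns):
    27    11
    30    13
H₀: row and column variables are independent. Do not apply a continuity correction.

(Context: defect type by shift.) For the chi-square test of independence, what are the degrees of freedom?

degrees of freedom = 1

df = (r−1)(c−1) = (2−1)·(2−1) = 1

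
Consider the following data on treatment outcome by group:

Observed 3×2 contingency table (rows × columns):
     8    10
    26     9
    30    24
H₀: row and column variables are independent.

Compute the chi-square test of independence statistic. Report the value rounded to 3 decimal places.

test statistic = 5.226

Row totals [18, 35, 54], col totals [64, 43], n=107
χ² = (8−10.77)²/10.77 + (10−7.23)²/7.23 + (26−20.93)²/20.93 + (9−14.07)²/14.07 + (30−32.30)²/32.30 + (24−21.70)²/21.70 = 5.2258
df = 2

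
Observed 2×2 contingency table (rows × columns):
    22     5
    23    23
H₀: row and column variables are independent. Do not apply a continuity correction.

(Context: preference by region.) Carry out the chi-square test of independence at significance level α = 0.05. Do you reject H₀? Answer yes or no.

Row totals [27, 46], col totals [45, 28], n=73
χ² = (22−16.64)²/16.64 + (5−10.36)²/10.36 + (23−28.36)²/28.36 + (23−17.64)²/17.64 = 7.1316
df = 1
p-value (upper-tail) = 0.00757
At α=0.05: p < α → reject H₀

reject H₀: yes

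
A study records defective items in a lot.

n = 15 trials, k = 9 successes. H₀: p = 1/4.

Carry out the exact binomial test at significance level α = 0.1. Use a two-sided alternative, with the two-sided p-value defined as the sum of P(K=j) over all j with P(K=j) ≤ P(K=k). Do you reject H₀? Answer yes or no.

Exact binomial: n=15, k=9, p₀=1/4=0.2500
P(X=j) = C(n,j)·p₀^j·(1−p₀)^(n−j); p = Σ P(X=j) over j with P(X=j) ≤ P(X=9)
p-value (two-sided) = 0.00419
At α=0.1: p < α → reject H₀

reject H₀: yes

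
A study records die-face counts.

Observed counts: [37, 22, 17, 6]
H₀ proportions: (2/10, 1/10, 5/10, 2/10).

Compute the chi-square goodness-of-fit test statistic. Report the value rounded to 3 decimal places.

test statistic = 69.744

n = 82; E_i = n·p_i = [16.40, 8.20, 41.00, 16.40]
χ² = (37−16.40)²/16.40 + (22−8.20)²/8.20 + (17−41.00)²/41.00 + (6−16.40)²/16.40 = 69.7439
df = 3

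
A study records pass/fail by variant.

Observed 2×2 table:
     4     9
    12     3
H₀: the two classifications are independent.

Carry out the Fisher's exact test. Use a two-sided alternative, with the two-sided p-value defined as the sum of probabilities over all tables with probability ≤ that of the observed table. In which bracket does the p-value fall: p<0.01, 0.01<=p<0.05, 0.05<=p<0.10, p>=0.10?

Margins: r₁=13, r₂=15, c₁=16, c₂=12, n=28
p_obs = C(13,4)·C(15,12)/C(28,16); sum pmf over tables with pmf ≤ p_obs
p-value (two-sided) = 0.02002
→ bracket: 0.01<=p<0.05

p-value bracket: 0.01<=p<0.05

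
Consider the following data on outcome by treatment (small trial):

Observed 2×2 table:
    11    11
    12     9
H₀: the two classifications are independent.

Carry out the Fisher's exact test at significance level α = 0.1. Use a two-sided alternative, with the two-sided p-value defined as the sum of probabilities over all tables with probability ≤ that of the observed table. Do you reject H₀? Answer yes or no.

reject H₀: no

Margins: r₁=22, r₂=21, c₁=23, c₂=20, n=43
p_obs = C(22,11)·C(21,12)/C(43,23); sum pmf over tables with pmf ≤ p_obs
p-value (two-sided) = 0.76255
At α=0.1: p ≥ α → fail to reject H₀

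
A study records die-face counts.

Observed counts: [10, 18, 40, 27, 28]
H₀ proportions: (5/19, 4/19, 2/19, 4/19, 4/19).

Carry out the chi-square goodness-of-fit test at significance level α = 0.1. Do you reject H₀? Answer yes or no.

reject H₀: yes

n = 123; E_i = n·p_i = [32.37, 25.89, 12.95, 25.89, 25.89]
χ² = (10−32.37)²/32.37 + (18−25.89)²/25.89 + (40−12.95)²/12.95 + (27−25.89)²/25.89 + (28−25.89)²/25.89 = 74.6077
df = 4
p-value (upper-tail) = 0.00000
At α=0.1: p < α → reject H₀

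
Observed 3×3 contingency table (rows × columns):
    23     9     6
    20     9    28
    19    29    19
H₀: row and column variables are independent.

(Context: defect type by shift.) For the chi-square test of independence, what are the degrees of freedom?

df = (r−1)(c−1) = (3−1)·(3−1) = 4

degrees of freedom = 4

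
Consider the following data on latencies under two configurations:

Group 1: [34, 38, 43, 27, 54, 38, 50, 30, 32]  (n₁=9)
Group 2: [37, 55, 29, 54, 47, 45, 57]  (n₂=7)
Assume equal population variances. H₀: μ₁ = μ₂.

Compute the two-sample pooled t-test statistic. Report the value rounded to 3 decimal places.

test statistic = -1.616

x̄₁=38.444, s₁=9.084, n₁=9
x̄₂=46.286, s₂=10.307, n₂=7
s_p² = [8·9.084² + 6·10.307²]/14 = 92.6893
SE = √(s_p²·(1/9+1/7)) = 4.8518
t = (38.444−46.286)/4.8518 = -1.6162
df = 14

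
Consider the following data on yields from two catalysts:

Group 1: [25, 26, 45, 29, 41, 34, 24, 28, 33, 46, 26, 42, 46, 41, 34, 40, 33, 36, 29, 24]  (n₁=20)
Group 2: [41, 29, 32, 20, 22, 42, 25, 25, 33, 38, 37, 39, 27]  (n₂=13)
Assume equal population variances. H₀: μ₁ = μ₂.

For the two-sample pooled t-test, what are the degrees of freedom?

degrees of freedom = 31

df = n₁ + n₂ − 2 = 20 + 13 − 2 = 31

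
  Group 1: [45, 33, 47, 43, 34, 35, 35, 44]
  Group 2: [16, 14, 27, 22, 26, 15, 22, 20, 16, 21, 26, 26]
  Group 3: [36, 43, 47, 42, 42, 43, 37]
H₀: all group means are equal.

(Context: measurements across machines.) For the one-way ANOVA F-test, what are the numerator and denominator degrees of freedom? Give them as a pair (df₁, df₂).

k = 3 groups, N = 27 total
df = (k−1, N−k) = (3−1, 27−3) = (2, 24)

degrees of freedom = [2, 24]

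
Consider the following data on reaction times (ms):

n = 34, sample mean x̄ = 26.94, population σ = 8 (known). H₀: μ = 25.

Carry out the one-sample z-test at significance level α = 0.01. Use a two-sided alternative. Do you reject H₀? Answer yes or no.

SE = σ/√n = 8/√34 = 1.3720
z = (x̄−μ₀)/SE = (26.94−25)/1.3720 = 1.4140
p-value (two-sided) = 0.15736
At α=0.01: p ≥ α → fail to reject H₀

reject H₀: no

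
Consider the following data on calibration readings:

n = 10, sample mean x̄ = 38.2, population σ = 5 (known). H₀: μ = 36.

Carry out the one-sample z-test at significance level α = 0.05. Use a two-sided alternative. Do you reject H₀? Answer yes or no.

SE = σ/√n = 5/√10 = 1.5811
z = (x̄−μ₀)/SE = (38.2−36)/1.5811 = 1.3914
p-value (two-sided) = 0.16410
At α=0.05: p ≥ α → fail to reject H₀

reject H₀: no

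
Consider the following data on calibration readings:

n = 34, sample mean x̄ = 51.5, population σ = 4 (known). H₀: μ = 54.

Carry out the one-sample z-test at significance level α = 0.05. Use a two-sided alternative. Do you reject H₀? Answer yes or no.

SE = σ/√n = 4/√34 = 0.6860
z = (x̄−μ₀)/SE = (51.5−54)/0.6860 = -3.6443
p-value (two-sided) = 0.00027
At α=0.05: p < α → reject H₀

reject H₀: yes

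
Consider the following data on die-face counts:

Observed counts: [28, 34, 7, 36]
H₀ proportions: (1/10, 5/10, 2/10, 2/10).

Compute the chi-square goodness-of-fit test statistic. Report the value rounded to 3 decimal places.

n = 105; E_i = n·p_i = [10.50, 52.50, 21.00, 21.00]
χ² = (28−10.50)²/10.50 + (34−52.50)²/52.50 + (7−21.00)²/21.00 + (36−21.00)²/21.00 = 55.7333
df = 3

test statistic = 55.733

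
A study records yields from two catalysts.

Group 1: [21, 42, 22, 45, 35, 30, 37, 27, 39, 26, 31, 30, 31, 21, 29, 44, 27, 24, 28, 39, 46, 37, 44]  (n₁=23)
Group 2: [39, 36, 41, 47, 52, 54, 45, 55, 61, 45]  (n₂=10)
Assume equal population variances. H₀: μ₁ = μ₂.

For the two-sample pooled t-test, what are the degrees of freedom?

degrees of freedom = 31

df = n₁ + n₂ − 2 = 23 + 10 − 2 = 31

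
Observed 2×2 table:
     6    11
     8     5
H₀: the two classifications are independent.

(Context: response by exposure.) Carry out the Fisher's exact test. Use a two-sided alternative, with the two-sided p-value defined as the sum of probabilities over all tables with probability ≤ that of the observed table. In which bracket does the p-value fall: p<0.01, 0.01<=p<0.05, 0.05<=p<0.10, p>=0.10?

p-value bracket: p>=0.10

Margins: r₁=17, r₂=13, c₁=14, c₂=16, n=30
p_obs = C(17,6)·C(13,8)/C(30,14); sum pmf over tables with pmf ≤ p_obs
p-value (two-sided) = 0.26851
→ bracket: p>=0.10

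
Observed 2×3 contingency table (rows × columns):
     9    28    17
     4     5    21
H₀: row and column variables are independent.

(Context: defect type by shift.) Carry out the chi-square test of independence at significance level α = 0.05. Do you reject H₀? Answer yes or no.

Row totals [54, 30], col totals [13, 33, 38], n=84
χ² = (9−8.36)²/8.36 + (28−21.21)²/21.21 + (17−24.43)²/24.43 + (4−4.64)²/4.64 + (5−11.79)²/11.79 + (21−13.57)²/13.57 = 12.5410
df = 2
p-value (upper-tail) = 0.00189
At α=0.05: p < α → reject H₀

reject H₀: yes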